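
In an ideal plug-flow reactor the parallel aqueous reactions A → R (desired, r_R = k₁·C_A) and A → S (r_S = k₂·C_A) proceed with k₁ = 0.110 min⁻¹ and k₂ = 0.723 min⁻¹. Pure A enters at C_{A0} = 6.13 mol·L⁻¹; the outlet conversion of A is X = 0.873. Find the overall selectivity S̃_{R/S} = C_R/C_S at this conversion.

0.152

C_A = C_{A0}(1−X) = 0.7785 mol·L⁻¹.
Both paths are first order in A, so the instantaneous fraction to R is constant: dC_R/d(−C_A) = k₁/(k₁+k₂) = 0.1321.
C_R = 0.1321·(C_{A0}−C_A) = 0.1321×5.351 = 0.707 mol·L⁻¹.
C_S = (C_{A0}−C_A)−C_R = 4.645 mol·L⁻¹; S̃_{R/S} = 0.7067/4.645 = 0.152.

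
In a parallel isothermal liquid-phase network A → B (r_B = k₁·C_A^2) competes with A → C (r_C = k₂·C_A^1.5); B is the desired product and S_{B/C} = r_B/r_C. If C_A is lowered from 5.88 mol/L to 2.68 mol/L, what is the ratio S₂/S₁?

S_{B/C} = (k₁/k₂)·C_A^0.5, so S₂/S₁ = (C_{A,2}/C_{A,1})^0.5.
= (2.68/5.88)^0.5 = (0.4558)^0.5 = 0.675.
Selectivity toward B falls as C_A falls — high-concentration operation is favoured.

0.675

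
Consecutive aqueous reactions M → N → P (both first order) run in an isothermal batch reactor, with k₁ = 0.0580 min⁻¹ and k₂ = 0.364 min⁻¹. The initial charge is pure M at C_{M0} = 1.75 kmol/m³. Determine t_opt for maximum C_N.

For first-order series the maximum of C_N occurs at t_opt = ln(k₂/k₁)/(k₂−k₁).
= ln(0.364/0.0580)/(0.364−0.0580) = ln(6.276)/0.3060 = 1.837/0.3060 = 6.00 min.

6.00 min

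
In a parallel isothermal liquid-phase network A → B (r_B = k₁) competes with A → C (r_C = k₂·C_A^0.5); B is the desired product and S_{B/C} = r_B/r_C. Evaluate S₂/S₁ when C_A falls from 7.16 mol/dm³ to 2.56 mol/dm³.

S_{B/C} = (k₁/k₂)·C_A^-0.5, so S₂/S₁ = (C_{A,2}/C_{A,1})^-0.5.
= (2.56/7.16)^(-0.5) = (0.3575)^(-0.5) = 1.67.
Selectivity toward B rises as C_A falls — low-concentration operation is favoured.

1.67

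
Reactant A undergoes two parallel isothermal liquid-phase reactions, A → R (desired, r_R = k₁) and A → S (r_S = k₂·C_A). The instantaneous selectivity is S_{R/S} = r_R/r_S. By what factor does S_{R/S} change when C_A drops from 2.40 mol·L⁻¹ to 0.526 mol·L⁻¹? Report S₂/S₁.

S_{R/S} = (k₁/k₂)·C_A⁻¹, so S₂/S₁ = (C_{A,2}/C_{A,1})⁻¹.
= 2.40/0.526 = 4.56.
Selectivity toward R rises as C_A falls — low-concentration operation is favoured.

4.56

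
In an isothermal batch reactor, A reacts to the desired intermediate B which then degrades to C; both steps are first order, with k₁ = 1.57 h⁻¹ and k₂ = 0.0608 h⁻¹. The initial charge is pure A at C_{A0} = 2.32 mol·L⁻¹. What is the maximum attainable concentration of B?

For a first-order series the maximum intermediate yield is C_{B,max}/C_{A0} = (k₁/k₂)^[k₂/(k₂−k₁)].
= (1.57/0.0608)^(0.0608/(0.0608−1.57)) = (25.82)^(-0.04029) = 0.8772.
C_{B,max} = 0.8772×2.32 = 2.04 mol·L⁻¹.

2.04 mol·L⁻¹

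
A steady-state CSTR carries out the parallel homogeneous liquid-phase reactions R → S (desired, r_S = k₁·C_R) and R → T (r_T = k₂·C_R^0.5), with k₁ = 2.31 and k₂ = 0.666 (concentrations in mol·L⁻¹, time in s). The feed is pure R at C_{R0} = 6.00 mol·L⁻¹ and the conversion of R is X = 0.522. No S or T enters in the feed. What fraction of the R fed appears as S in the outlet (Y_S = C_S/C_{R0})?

0.446

Exit C_R = C_{R0}(1−X) = 6.00×0.478 = 2.868 mol·L⁻¹.
In a CSTR the entire volume is at exit conditions, so r_S = 2.31×2.868 = 6.625 and r_T = 0.666×2.868^0.5 = 1.128.
Fraction of consumed R going to S: r_S/(r_S+r_T) = 0.8545.
C_S = 0.8545·C_{R0}·X = 0.8545×6.00×0.522 = 2.68 mol·L⁻¹; Y_S = C_S/C_{R0} = 0.446.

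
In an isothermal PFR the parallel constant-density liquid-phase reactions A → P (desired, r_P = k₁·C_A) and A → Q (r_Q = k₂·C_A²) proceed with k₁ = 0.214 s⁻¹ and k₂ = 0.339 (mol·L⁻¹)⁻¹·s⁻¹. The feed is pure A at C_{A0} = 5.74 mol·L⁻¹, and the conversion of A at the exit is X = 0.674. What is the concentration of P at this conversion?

0.590 mol·L⁻¹

C_A = C_{A0}(1−X) = 1.871 mol·L⁻¹.
Along a PFR/batch, dC_P/dC_A = −r_P/(r_P+r_Q) = −k₁/(k₁+k₂·C_A).
Integrating from C_{A0} to C_A: C_P = (0.214/0.339)·ln[(0.214+0.339·5.74)/(0.214+0.339·1.87)] = 0.6313·ln(2.160/0.8484) = 0.5899 mol·L⁻¹.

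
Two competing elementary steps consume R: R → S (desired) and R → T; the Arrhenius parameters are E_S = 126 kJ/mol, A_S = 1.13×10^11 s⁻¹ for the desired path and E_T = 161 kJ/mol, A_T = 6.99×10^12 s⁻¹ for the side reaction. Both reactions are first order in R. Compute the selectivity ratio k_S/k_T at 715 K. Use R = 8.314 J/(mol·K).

k_S/k_T = (A_S/A_T)·exp[−(E_S−E_T)/(RT)] = (A_S/A_T)·exp[(E_T−E_S)/(RT)].
(E_T−E_S)/(RT) = (161−126)×10³/(8.314×715) = 35000/5945 = 5.888.
k_S/k_T = (1.13×10^11/6.99×10^12)·exp(5.888) = 0.01617 × 360.6 = 5.83.
Since E_S < E_T, lowering the temperature improves selectivity toward S.

5.83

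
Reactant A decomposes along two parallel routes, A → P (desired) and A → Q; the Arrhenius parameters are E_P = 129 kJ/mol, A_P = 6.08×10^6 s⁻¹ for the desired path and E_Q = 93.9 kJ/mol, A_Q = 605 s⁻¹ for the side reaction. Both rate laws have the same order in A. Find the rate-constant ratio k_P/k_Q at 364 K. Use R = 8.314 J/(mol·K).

k_P/k_Q = (A_P/A_Q)·exp[−(E_P−E_Q)/(RT)] = (A_P/A_Q)·exp[(E_Q−E_P)/(RT)].
(E_Q−E_P)/(RT) = (93.9−129)×10³/(8.314×364) = -35100/3026 = -11.60.
k_P/k_Q = (6.08×10^6/605)·exp(-11.60) = 10050 × 9.181×10^-6 = 0.0923.

0.0923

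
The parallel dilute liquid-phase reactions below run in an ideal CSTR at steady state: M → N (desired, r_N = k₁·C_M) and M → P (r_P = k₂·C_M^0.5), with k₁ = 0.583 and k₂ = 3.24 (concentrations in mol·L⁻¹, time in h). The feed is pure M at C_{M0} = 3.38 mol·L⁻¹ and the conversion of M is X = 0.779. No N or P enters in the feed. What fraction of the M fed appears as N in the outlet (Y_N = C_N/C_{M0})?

Exit C_M = C_{M0}(1−X) = 3.38×0.221 = 0.7470 mol·L⁻¹.
Rates in a CSTR are evaluated at the outlet concentration: r_N = 0.583×0.7470 = 0.4355, r_P = 3.24×0.7470^0.5 = 2.800.
Fraction of consumed M going to N: r_N/(r_N+r_P) = 0.1346.
C_N = 0.1346·C_{M0}·X = 0.1346×3.38×0.779 = 0.354 mol·L⁻¹; Y_N = C_N/C_{M0} = 0.105.

0.105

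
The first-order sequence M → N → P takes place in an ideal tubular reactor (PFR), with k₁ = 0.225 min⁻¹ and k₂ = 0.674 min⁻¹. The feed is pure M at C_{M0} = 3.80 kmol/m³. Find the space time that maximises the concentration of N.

The intermediate peaks when r₁ = r₂, i.e. k₁e^(−k₁τ) = k₂e^(−k₂τ), giving τ_opt = ln(k₂/k₁)/(k₂−k₁).
= ln(0.674/0.225)/(0.674−0.225) = ln(2.996)/0.4490 = 1.097/0.4490 = 2.44 min.

2.44 min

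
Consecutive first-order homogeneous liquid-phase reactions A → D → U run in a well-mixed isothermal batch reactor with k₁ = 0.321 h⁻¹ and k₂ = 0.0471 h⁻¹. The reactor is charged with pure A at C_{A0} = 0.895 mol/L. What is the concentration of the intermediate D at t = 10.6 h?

The intermediate concentration in a first-order A→B→C sequence is C_D = k₁C_{A0}(e^(−k₁t) − e^(−k₂t))/(k₂−k₁).
e^(−k₁t) = e^(−0.321×10.6) = e^(−3.403) = 0.03329; e^(−k₂t) = e^(−0.4993) = 0.6070.
C_D = 0.321×0.895/(0.0471−0.321) × (0.03329−0.6070) = (-1.049)×(-0.5737) = 0.6017 mol/L.

0.602 mol/L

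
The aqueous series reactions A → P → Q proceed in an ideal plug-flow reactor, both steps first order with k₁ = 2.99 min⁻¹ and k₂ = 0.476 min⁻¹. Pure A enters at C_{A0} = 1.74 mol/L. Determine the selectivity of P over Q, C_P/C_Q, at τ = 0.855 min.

The intermediate concentration in a first-order A→B→C sequence is C_P = k₁C_{A0}(e^(−k₁τ) − e^(−k₂τ))/(k₂−k₁).
e^(−k₁τ) = e^(−2.99×0.855) = e^(−2.556) = 0.07758; e^(−k₂τ) = e^(−0.4070) = 0.6657.
C_P = 2.99×1.74/(0.476−2.99) × (0.07758−0.6657) = (-2.069)×(-0.5881) = 1.217 mol/L.
C_A = C_{A0}e^(−k₁τ) = 0.1350 mol/L, so C_Q = C_{A0}−C_A−C_P = 0.3880 mol/L; C_P/C_Q = 3.14.

3.14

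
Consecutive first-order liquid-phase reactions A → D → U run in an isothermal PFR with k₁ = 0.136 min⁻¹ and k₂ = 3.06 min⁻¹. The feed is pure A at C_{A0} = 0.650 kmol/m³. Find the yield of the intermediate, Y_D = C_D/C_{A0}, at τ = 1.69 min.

Solving the coupled first-order balances gives C_D(τ) = [k₁/(k₂−k₁)]·C_{A0}·(e^(−k₁τ) − e^(−k₂τ)).
e^(−k₁τ) = e^(−0.136×1.69) = e^(−0.2298) = 0.7947; e^(−k₂τ) = e^(−5.171) = 0.005677.
C_D = 0.136×0.650/(3.06−0.136) × (0.7947−0.005677) = 0.03023×0.7890 = 0.02385 kmol/m³.
Y_D = C_D/C_{A0} = 0.02385/0.650 = 0.0367.

0.0367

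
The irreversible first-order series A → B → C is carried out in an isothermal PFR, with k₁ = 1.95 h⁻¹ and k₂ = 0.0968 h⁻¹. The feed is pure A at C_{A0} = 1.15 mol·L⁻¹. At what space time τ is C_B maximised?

1.62 h

For first-order series the maximum of C_B occurs at τ_opt = ln(k₂/k₁)/(k₂−k₁).
= ln(0.0968/1.95)/(0.0968−1.95) = ln(0.04964)/-1.853 = -3.003/-1.853 = 1.62 h.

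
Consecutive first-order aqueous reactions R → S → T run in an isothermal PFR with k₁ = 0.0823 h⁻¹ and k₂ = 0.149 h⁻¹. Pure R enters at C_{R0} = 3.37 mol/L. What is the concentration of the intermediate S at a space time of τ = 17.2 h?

Solving the coupled first-order balances gives C_S(τ) = [k₁/(k₂−k₁)]·C_{R0}·(e^(−k₁τ) − e^(−k₂τ)).
e^(−k₁τ) = e^(−0.0823×17.2) = e^(−1.416) = 0.2428; e^(−k₂τ) = e^(−2.563) = 0.07709.
C_S = 0.0823×3.37/(0.149−0.0823) × (0.2428−0.07709) = 4.158×0.1657 = 0.6890 mol/L.

0.689 mol/L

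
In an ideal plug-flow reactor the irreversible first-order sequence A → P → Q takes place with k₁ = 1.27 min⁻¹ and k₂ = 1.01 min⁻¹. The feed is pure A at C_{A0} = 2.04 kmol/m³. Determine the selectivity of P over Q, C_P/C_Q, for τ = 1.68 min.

Solving the coupled first-order balances gives C_P(τ) = [k₁/(k₂−k₁)]·C_{A0}·(e^(−k₁τ) − e^(−k₂τ)).
e^(−k₁τ) = e^(−1.27×1.68) = e^(−2.134) = 0.1184; e^(−k₂τ) = e^(−1.697) = 0.1833.
C_P = 1.27×2.04/(1.01−1.27) × (0.1184−0.1833) = (-9.965)×(-0.06486) = 0.6463 kmol/m³.
C_A = C_{A0}e^(−k₁τ) = 0.2416 kmol/m³, so C_Q = C_{A0}−C_A−C_P = 1.152 kmol/m³; C_P/C_Q = 0.561.

0.561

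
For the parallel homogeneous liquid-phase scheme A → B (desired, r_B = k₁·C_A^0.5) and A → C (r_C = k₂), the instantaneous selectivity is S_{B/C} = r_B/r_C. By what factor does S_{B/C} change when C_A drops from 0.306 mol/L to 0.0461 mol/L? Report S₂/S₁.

S_{B/C} = (k₁/k₂)·C_A^0.5, so S₂/S₁ = (C_{A,2}/C_{A,1})^0.5.
= (0.0461/0.306)^0.5 = (0.1507)^0.5 = 0.388.

0.388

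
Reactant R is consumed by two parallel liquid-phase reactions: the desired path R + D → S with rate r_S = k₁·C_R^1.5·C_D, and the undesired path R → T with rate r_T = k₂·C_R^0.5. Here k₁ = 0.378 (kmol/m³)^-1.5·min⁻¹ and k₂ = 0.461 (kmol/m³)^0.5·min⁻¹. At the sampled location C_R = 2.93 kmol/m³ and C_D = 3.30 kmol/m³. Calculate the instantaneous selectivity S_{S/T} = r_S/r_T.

S_{S/T} = r_S/r_T = (k₁·C_R^1.5·C_D)/(k₂·C_R^0.5) = (k₁/k₂)·C_R·C_D.
= (0.378×2.930^1.5×3.300) / (0.461×2.930^0.5) = 6.256/0.7891 = 7.93.

7.93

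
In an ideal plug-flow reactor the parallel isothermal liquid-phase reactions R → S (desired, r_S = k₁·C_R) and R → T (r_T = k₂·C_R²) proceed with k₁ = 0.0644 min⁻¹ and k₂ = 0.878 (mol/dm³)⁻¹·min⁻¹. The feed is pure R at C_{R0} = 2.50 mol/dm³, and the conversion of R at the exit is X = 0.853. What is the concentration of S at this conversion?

C_R = C_{R0}(1−X) = 0.3675 mol/dm³.
Along a PFR/batch, dC_S/dC_R = −r_S/(r_S+r_T) = −k₁/(k₁+k₂·C_R).
Integrating from C_{R0} to C_R: C_S = (0.0644/0.878)·ln[(0.0644+0.878·2.50)/(0.0644+0.878·0.368)] = 0.07335·ln(2.259/0.3871) = 0.1294 mol/dm³.

0.129 mol/dm³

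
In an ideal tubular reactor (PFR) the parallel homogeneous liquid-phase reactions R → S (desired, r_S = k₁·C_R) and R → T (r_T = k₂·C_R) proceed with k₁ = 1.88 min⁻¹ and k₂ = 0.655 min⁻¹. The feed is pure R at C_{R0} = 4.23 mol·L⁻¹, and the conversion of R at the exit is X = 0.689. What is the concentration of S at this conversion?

C_R = C_{R0}(1−X) = 1.316 mol·L⁻¹.
Both paths are first order in R, so the instantaneous fraction to S is constant: dC_S/d(−C_R) = k₁/(k₁+k₂) = 0.7416.
C_S = 0.7416·(C_{R0}−C_R) = 0.7416×2.914 = 2.16 mol·L⁻¹.

2.16 mol·L⁻¹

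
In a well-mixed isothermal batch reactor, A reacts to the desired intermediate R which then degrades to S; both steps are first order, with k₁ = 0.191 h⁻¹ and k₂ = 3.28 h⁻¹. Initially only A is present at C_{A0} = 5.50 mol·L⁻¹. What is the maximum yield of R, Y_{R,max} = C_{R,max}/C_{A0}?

0.0488

Evaluating C_R at t_opt = ln(k₂/k₁)/(k₂−k₁) gives C_{R,max}/C_{A0} = (k₁/k₂)^[k₂/(k₂−k₁)].
= (0.191/3.28)^(3.28/(3.28−0.191)) = (0.05823)^(1.062) = 0.04884.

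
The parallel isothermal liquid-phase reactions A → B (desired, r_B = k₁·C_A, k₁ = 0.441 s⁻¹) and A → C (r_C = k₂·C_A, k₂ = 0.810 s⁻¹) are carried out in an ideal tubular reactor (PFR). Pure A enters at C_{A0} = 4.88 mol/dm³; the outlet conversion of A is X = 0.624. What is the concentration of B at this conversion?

1.07 mol/dm³

C_A = C_{A0}(1−X) = 1.835 mol/dm³.
Both paths are first order in A, so the instantaneous fraction to B is constant: dC_B/d(−C_A) = k₁/(k₁+k₂) = 0.3525.
C_B = 0.3525·(C_{A0}−C_A) = 0.3525×3.045 = 1.07 mol/dm³.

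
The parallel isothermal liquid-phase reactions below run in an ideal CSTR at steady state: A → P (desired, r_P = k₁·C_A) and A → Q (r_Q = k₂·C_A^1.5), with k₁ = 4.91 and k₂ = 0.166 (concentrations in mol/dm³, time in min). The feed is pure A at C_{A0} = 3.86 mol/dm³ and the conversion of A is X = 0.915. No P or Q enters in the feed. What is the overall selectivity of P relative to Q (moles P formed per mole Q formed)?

Exit C_A = C_{A0}(1−X) = 3.86×0.0850 = 0.3281 mol/dm³.
In a CSTR the entire volume is at exit conditions, so r_P = 4.91×0.3281 = 1.611 and r_Q = 0.166×0.3281^1.5 = 0.03120.
Overall selectivity = C_P/C_Q = r_Pτ/(r_Qτ) = r_P/r_Q = 51.6.

51.6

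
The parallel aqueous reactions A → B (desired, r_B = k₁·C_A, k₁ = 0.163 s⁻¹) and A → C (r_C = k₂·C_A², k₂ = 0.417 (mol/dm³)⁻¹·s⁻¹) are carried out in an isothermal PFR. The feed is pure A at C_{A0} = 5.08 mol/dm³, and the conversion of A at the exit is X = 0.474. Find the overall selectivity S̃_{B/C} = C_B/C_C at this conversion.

C_A = C_{A0}(1−X) = 2.672 mol/dm³.
Along a PFR/batch, dC_B/dC_A = −r_B/(r_B+r_C) = −k₁/(k₁+k₂·C_A).
Integrating from C_{A0} to C_A: C_B = (0.163/0.417)·ln[(0.163+0.417·5.08)/(0.163+0.417·2.67)] = 0.3909·ln(2.281/1.277) = 0.2267 mol/dm³.
C_C = (C_{A0}−C_A)−C_B = 2.181 mol/dm³; S̃_{B/C} = 0.2267/2.181 = 0.104.

0.104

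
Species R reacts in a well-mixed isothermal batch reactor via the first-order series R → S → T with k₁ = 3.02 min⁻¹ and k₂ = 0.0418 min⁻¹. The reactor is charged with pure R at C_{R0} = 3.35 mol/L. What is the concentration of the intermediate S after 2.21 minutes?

3.09 mol/L

For first-order series with pure R initially, C_S(t) = k₁C_{R0}/(k₂−k₁)·(e^(−k₁t) − e^(−k₂t)).
e^(−k₁t) = e^(−3.02×2.21) = e^(−6.674) = 0.001263; e^(−k₂t) = e^(−0.09238) = 0.9118.
C_S = 3.02×3.35/(0.0418−3.02) × (0.001263−0.9118) = (-3.397)×(-0.9105) = 3.093 mol/L.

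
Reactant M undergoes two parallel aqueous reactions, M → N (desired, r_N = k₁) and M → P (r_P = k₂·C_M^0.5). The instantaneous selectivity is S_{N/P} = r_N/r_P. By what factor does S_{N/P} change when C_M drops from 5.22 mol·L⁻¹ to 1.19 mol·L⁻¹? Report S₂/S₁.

S_{N/P} = (k₁/k₂)·C_M^-0.5, so S₂/S₁ = (C_{M,2}/C_{M,1})^-0.5.
= (1.19/5.22)^(-0.5) = (0.2280)^(-0.5) = 2.09.
Selectivity toward N rises as C_M falls — low-concentration operation is favoured.

2.09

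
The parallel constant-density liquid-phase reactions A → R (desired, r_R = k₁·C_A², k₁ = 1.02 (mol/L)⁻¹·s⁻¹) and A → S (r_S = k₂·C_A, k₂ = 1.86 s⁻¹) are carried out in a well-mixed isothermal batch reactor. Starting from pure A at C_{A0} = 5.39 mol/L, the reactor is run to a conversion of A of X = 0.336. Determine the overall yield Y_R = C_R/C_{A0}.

0.238

C_A = C_{A0}(1−X) = 3.579 mol/L.
Along a PFR/batch, dC_S/dC_A = −r_S/(r_R+r_S) = −k₂/(k₂+k₁·C_A).
Integrating from C_{A0} to C_A: C_S = (1.86/1.02)·ln[(1.86+1.02·5.39)/(1.86+1.02·3.58)] = 1.824·ln(7.358/5.511) = 0.5272 mol/L.
Then C_R = (C_{A0}−C_A) − C_S = 1.811 − 0.5272 = 1.284 mol/L.
Y_R = C_R/C_{A0} = 1.284/5.39 = 0.238.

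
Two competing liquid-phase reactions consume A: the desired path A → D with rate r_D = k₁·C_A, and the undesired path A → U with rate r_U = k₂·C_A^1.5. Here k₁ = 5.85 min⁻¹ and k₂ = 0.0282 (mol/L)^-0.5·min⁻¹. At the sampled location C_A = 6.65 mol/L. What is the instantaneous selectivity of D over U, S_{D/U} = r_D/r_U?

S_{D/U} = r_D/r_U = (k₁·C_A)/(k₂·C_A^1.5) = (k₁/k₂)·C_A^-0.5.
= (5.85×6.650) / (0.0282×6.650^1.5) = 38.90/0.4836 = 80.4.
The undesired path is higher order in A, so low C_A (CSTR or dilute feed) favours D.

80.4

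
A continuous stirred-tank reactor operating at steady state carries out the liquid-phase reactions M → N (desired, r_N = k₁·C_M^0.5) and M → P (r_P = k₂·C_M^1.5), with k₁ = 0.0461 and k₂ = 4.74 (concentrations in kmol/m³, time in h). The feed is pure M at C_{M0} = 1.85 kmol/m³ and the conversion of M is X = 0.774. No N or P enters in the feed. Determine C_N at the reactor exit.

0.0326 kmol/m³

Exit C_M = C_{M0}(1−X) = 1.85×0.226 = 0.4181 kmol/m³.
In a CSTR the entire volume is at exit conditions, so r_N = 0.0461×0.4181^0.5 = 0.02981 and r_P = 4.74×0.4181^1.5 = 1.281.
Fraction of consumed M going to N: r_N/(r_N+r_P) = 0.02273.
C_N = 0.02273·C_{M0}·X = 0.02273×1.85×0.774 = 0.0326 kmol/m³.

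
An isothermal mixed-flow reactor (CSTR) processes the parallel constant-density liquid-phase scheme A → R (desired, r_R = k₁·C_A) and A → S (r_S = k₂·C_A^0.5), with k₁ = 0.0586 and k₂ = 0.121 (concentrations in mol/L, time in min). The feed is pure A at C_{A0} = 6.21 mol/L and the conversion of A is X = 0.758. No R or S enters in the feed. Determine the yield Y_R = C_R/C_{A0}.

0.282

Exit C_A = C_{A0}(1−X) = 6.21×0.242 = 1.503 mol/L.
Rates in a CSTR are evaluated at the outlet concentration: r_R = 0.0586×1.503 = 0.08807, r_S = 0.121×1.503^0.5 = 0.1483.
Fraction of consumed A going to R: r_R/(r_R+r_S) = 0.3725.
C_R = 0.3725·C_{A0}·X = 0.3725×6.21×0.758 = 1.75 mol/L; Y_R = C_R/C_{A0} = 0.282.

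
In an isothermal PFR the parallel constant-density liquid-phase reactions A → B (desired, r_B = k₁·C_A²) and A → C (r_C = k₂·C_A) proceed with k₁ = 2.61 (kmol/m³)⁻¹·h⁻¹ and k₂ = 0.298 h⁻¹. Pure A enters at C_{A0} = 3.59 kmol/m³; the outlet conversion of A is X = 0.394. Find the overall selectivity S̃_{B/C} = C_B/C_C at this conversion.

C_A = C_{A0}(1−X) = 2.176 kmol/m³.
Along a PFR/batch, dC_C/dC_A = −r_C/(r_B+r_C) = −k₂/(k₂+k₁·C_A).
Integrating from C_{A0} to C_A: C_C = (0.298/2.61)·ln[(0.298+2.61·3.59)/(0.298+2.61·2.18)] = 0.1142·ln(9.668/5.976) = 0.05492 kmol/m³.
Then C_B = (C_{A0}−C_A) − C_C = 1.414 − 0.05492 = 1.360 kmol/m³.
S̃_{B/C} = C_B/C_C = 1.360/0.05492 = 24.8.

24.8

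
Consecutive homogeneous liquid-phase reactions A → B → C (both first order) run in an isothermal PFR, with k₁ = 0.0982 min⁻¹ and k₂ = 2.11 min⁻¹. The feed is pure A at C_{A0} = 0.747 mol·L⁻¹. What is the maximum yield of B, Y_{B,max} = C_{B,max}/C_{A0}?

Evaluating C_B at τ_opt = ln(k₂/k₁)/(k₂−k₁) gives C_{B,max}/C_{A0} = (k₁/k₂)^[k₂/(k₂−k₁)].
= (0.0982/2.11)^(2.11/(2.11−0.0982)) = (0.04654)^(1.049) = 0.04007.

0.0401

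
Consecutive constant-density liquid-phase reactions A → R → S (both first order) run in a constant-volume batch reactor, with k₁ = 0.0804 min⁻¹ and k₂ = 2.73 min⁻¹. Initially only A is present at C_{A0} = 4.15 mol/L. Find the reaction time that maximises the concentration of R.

Setting dC_R/dt = 0 gives t_opt = ln(k₂/k₁)/(k₂−k₁).
= ln(2.73/0.0804)/(2.73−0.0804) = ln(33.96)/2.650 = 3.525/2.650 = 1.33 min.

1.33 min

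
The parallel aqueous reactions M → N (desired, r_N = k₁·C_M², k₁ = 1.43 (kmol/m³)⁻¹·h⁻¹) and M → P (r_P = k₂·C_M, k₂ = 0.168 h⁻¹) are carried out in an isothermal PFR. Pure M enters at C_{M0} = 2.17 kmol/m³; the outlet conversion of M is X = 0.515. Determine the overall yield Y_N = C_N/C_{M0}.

0.479

C_M = C_{M0}(1−X) = 1.052 kmol/m³.
Along a PFR/batch, dC_P/dC_M = −r_P/(r_N+r_P) = −k₂/(k₂+k₁·C_M).
Integrating from C_{M0} to C_M: C_P = (0.168/1.43)·ln[(0.168+1.43·2.17)/(0.168+1.43·1.05)] = 0.1175·ln(3.271/1.673) = 0.07877 kmol/m³.
Then C_N = (C_{M0}−C_M) − C_P = 1.118 − 0.07877 = 1.039 kmol/m³.
Y_N = C_N/C_{M0} = 1.039/2.17 = 0.479.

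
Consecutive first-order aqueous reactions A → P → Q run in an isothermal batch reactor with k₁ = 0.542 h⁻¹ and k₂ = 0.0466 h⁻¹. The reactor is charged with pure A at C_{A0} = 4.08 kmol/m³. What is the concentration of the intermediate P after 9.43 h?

The intermediate concentration in a first-order A→B→C sequence is C_P = k₁C_{A0}(e^(−k₁t) − e^(−k₂t))/(k₂−k₁).
e^(−k₁t) = e^(−0.542×9.43) = e^(−5.111) = 0.006030; e^(−k₂t) = e^(−0.4394) = 0.6444.
C_P = 0.542×4.08/(0.0466−0.542) × (0.006030−0.6444) = (-4.464)×(-0.6384) = 2.850 kmol/m³.

2.85 kmol/m³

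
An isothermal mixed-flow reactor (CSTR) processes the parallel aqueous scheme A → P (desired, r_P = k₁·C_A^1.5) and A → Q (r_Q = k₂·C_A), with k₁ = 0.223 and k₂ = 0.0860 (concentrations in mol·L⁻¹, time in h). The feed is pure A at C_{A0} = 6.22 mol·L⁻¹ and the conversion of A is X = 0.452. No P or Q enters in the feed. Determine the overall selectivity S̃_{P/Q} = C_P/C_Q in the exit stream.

Exit C_A = C_{A0}(1−X) = 6.22×0.548 = 3.409 mol·L⁻¹.
Rates in a CSTR are evaluated at the outlet concentration: r_P = 0.223×3.409^1.5 = 1.403, r_Q = 0.0860×3.409 = 0.2931.
Overall selectivity = C_P/C_Q = r_Pτ/(r_Qτ) = r_P/r_Q = 4.79.

4.79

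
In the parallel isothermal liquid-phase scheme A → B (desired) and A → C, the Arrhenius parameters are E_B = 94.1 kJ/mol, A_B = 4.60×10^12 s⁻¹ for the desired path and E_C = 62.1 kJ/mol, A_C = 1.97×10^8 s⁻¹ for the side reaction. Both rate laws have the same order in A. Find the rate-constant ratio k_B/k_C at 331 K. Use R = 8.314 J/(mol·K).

Since both paths have the same order in A, the concentration cancels and S_{B/C} = k_B/k_C = (A_B/A_C)·exp[(E_C−E_B)/(RT)].
(E_C−E_B)/(RT) = (62.1−94.1)×10³/(8.314×331) = -32000/2752 = -11.63.
k_B/k_C = (4.60×10^12/1.97×10^8)·exp(-11.63) = 23350 × 8.911×10^-6 = 0.208.

0.208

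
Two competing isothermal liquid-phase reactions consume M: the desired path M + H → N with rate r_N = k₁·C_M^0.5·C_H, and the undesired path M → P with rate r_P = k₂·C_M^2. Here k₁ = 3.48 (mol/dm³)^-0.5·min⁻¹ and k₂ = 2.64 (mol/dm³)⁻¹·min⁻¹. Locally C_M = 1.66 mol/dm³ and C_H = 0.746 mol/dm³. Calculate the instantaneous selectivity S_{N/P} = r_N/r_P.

S_{N/P} = r_N/r_P = (k₁·C_M^0.5·C_H)/(k₂·C_M^2) = (k₁/k₂)·C_M^-1.5·C_H.
= (3.48×1.660^0.5×0.7460) / (2.64×1.660^2) = 3.345/7.275 = 0.460.
The undesired path is higher order in M, so low C_M (CSTR or dilute feed) favours N.

0.460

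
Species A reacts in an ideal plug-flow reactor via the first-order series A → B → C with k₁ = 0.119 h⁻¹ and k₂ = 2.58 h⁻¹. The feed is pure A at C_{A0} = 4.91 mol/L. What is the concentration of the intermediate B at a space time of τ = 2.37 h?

0.179 mol/L

For first-order series with pure A initially, C_B(τ) = k₁C_{A0}/(k₂−k₁)·(e^(−k₁τ) − e^(−k₂τ)).
e^(−k₁τ) = e^(−0.119×2.37) = e^(−0.2820) = 0.7543; e^(−k₂τ) = e^(−6.115) = 0.002210.
C_B = 0.119×4.91/(2.58−0.119) × (0.7543−0.002210) = 0.2374×0.7520 = 0.1785 mol/L.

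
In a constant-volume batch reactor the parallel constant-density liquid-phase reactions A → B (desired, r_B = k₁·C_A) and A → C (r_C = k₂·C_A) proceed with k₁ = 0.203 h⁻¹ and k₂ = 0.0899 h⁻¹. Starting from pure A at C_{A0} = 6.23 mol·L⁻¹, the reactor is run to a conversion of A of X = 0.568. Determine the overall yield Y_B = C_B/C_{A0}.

0.394

C_A = C_{A0}(1−X) = 2.691 mol·L⁻¹.
Both paths are first order in A, so the instantaneous fraction to B is constant: dC_B/d(−C_A) = k₁/(k₁+k₂) = 0.6931.
C_B = 0.6931·(C_{A0}−C_A) = 0.6931×3.539 = 2.45 mol·L⁻¹.
Y_B = C_B/C_{A0} = 2.453/6.23 = 0.394.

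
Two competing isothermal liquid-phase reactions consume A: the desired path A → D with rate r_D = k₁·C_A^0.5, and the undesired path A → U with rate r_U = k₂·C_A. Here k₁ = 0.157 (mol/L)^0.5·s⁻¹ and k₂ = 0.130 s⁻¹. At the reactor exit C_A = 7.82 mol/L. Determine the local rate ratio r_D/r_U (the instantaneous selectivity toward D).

S_{D/U} = r_D/r_U = (k₁·C_A^0.5)/(k₂·C_A) = (k₁/k₂)·C_A^-0.5.
= (0.157×7.820^0.5) / (0.130×7.820) = 0.4390/1.017 = 0.432.
The undesired path is higher order in A, so low C_A (CSTR or dilute feed) favours D.

0.432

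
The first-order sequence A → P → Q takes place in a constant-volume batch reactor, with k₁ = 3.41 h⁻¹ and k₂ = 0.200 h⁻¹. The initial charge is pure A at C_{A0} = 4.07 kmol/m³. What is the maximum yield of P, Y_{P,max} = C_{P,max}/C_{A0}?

0.838

For a first-order series the maximum intermediate yield is C_{P,max}/C_{A0} = (k₁/k₂)^[k₂/(k₂−k₁)].
= (3.41/0.200)^(0.200/(0.200−3.41)) = (17.05)^(-0.06231) = 0.8380.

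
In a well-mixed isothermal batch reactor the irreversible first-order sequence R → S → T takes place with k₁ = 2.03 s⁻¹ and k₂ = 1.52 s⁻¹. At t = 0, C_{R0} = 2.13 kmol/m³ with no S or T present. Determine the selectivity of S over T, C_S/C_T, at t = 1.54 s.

The intermediate concentration in a first-order A→B→C sequence is C_S = k₁C_{R0}(e^(−k₁t) − e^(−k₂t))/(k₂−k₁).
e^(−k₁t) = e^(−2.03×1.54) = e^(−3.126) = 0.04388; e^(−k₂t) = e^(−2.341) = 0.09625.
C_S = 2.03×2.13/(1.52−2.03) × (0.04388−0.09625) = (-8.478)×(-0.05237) = 0.4440 kmol/m³.
C_R = C_{R0}e^(−k₁t) = 0.09347 kmol/m³, so C_T = C_{R0}−C_R−C_S = 1.593 kmol/m³; C_S/C_T = 0.279.

0.279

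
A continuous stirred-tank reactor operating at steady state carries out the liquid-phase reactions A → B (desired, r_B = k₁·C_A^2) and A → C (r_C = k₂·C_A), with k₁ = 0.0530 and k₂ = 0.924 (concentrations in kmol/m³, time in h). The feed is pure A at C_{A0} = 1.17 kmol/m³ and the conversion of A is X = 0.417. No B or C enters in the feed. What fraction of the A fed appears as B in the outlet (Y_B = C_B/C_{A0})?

Exit C_A = C_{A0}(1−X) = 1.17×0.583 = 0.6821 kmol/m³.
Rates in a CSTR are evaluated at the outlet concentration: r_B = 0.0530×0.6821^2 = 0.02466, r_C = 0.924×0.6821 = 0.6303.
Fraction of consumed A going to B: r_B/(r_B+r_C) = 0.03765.
C_B = 0.03765·C_{A0}·X = 0.03765×1.17×0.417 = 0.0184 kmol/m³; Y_B = C_B/C_{A0} = 0.0157.

0.0157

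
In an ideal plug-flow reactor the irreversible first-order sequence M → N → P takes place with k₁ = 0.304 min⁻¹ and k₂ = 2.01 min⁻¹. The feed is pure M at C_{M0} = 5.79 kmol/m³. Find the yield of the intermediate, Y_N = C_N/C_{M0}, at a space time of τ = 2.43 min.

0.0838

The intermediate concentration in a first-order A→B→C sequence is C_N = k₁C_{M0}(e^(−k₁τ) − e^(−k₂τ))/(k₂−k₁).
e^(−k₁τ) = e^(−0.304×2.43) = e^(−0.7387) = 0.4777; e^(−k₂τ) = e^(−4.884) = 0.007564.
C_N = 0.304×5.79/(2.01−0.304) × (0.4777−0.007564) = 1.032×0.4702 = 0.4851 kmol/m³.
Y_N = C_N/C_{M0} = 0.4851/5.79 = 0.0838.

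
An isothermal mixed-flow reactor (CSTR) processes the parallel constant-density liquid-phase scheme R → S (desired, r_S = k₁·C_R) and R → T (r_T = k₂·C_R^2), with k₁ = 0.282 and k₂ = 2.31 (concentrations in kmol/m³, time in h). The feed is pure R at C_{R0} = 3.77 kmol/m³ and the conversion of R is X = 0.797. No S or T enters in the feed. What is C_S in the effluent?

0.413 kmol/m³

Exit C_R = C_{R0}(1−X) = 3.77×0.203 = 0.7653 kmol/m³.
A CSTR operates uniformly at the exit composition, giving r_S = 0.2158 and r_T = 1.353 (each k·C_R^n at C_R = 0.7653).
Fraction of consumed R going to S: r_S/(r_S+r_T) = 0.1376.
C_S = 0.1376·C_{R0}·X = 0.1376×3.77×0.797 = 0.413 kmol/m³.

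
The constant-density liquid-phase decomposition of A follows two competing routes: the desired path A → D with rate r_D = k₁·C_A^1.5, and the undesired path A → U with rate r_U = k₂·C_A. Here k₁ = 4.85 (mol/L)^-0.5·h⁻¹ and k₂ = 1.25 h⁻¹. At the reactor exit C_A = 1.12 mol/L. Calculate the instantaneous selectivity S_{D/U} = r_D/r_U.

S_{D/U} = r_D/r_U = (k₁·C_A^1.5)/(k₂·C_A) = (k₁/k₂)·C_A^0.5.
= (4.85×1.120^1.5) / (1.25×1.120) = 5.749/1.400 = 4.11.
Since the desired path is higher order in A, keeping C_A high (PFR or concentrated feed) favours D.

4.11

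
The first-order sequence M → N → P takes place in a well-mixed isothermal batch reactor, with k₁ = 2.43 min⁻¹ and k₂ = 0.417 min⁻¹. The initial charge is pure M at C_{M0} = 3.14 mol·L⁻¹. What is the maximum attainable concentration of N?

2.18 mol·L⁻¹

For a first-order series the maximum intermediate yield is C_{N,max}/C_{M0} = (k₁/k₂)^[k₂/(k₂−k₁)].
= (2.43/0.417)^(0.417/(0.417−2.43)) = (5.827)^(-0.2072) = 0.6941.
C_{N,max} = 0.6941×3.14 = 2.18 mol·L⁻¹.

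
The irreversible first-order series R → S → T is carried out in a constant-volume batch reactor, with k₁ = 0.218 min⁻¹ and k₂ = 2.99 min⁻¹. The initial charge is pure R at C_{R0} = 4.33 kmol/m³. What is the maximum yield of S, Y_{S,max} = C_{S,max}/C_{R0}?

0.0593

Evaluating C_S at t_opt = ln(k₂/k₁)/(k₂−k₁) gives C_{S,max}/C_{R0} = (k₁/k₂)^[k₂/(k₂−k₁)].
= (0.218/2.99)^(2.99/(2.99−0.218)) = (0.07291)^(1.079) = 0.05934.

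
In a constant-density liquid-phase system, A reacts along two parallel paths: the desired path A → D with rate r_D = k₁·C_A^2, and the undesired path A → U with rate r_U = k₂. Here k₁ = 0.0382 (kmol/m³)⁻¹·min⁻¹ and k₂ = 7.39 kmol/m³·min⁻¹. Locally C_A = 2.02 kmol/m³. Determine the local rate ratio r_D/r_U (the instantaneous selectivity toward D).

0.0211

S_{D/U} = r_D/r_U = (k₁·C_A^2)/(k₂) = (k₁/k₂)·C_A^2.
= (0.0382×2.020^2) / (7.39) = 0.1559/7.390 = 0.0211.
Since the desired path is higher order in A, keeping C_A high (PFR or concentrated feed) favours D.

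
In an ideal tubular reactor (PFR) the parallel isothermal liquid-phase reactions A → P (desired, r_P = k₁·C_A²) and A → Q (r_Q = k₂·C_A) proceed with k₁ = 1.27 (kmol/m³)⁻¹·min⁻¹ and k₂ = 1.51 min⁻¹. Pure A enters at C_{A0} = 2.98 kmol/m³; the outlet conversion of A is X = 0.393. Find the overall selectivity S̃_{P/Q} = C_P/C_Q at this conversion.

C_A = C_{A0}(1−X) = 1.809 kmol/m³.
Along a PFR/batch, dC_Q/dC_A = −r_Q/(r_P+r_Q) = −k₂/(k₂+k₁·C_A).
Integrating from C_{A0} to C_A: C_Q = (1.51/1.27)·ln[(1.51+1.27·2.98)/(1.51+1.27·1.81)] = 1.189·ln(5.295/3.807) = 0.3921 kmol/m³.
Then C_P = (C_{A0}−C_A) − C_Q = 1.171 − 0.3921 = 0.7790 kmol/m³.
S̃_{P/Q} = C_P/C_Q = 0.7790/0.3921 = 1.99.

1.99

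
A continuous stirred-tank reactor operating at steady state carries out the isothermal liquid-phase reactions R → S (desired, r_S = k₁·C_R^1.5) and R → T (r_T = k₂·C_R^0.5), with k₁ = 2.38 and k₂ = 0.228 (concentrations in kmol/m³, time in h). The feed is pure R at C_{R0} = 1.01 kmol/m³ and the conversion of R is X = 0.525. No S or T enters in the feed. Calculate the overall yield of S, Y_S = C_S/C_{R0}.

0.438

Exit C_R = C_{R0}(1−X) = 1.01×0.475 = 0.4797 kmol/m³.
Rates in a CSTR are evaluated at the outlet concentration: r_S = 2.38×0.4797^1.5 = 0.7909, r_T = 0.228×0.4797^0.5 = 0.1579.
Fraction of consumed R going to S: r_S/(r_S+r_T) = 0.8336.
C_S = 0.8336·C_{R0}·X = 0.8336×1.01×0.525 = 0.442 kmol/m³; Y_S = C_S/C_{R0} = 0.438.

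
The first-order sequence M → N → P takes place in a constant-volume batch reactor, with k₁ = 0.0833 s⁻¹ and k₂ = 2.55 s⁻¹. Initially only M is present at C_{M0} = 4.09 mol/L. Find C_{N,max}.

Evaluating C_N at t_opt = ln(k₂/k₁)/(k₂−k₁) gives C_{N,max}/C_{M0} = (k₁/k₂)^[k₂/(k₂−k₁)].
= (0.0833/2.55)^(2.55/(2.55−0.0833)) = (0.03267)^(1.034) = 0.02910.
C_{N,max} = 0.02910×4.09 = 0.119 mol/L.

0.119 mol/L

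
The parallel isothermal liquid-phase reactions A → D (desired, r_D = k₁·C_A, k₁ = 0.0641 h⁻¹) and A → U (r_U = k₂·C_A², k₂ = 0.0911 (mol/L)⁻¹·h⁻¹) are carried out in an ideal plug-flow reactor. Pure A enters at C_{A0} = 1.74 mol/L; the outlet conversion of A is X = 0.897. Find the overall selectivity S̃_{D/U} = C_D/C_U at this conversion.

C_A = C_{A0}(1−X) = 0.1792 mol/L.
Along a PFR/batch, dC_D/dC_A = −r_D/(r_D+r_U) = −k₁/(k₁+k₂·C_A).
Integrating from C_{A0} to C_A: C_D = (0.0641/0.0911)·ln[(0.0641+0.0911·1.74)/(0.0641+0.0911·0.179)] = 0.7036·ln(0.2226/0.08043) = 0.7164 mol/L.
C_U = (C_{A0}−C_A)−C_D = 0.8444 mol/L; S̃_{D/U} = 0.7164/0.8444 = 0.848.

0.848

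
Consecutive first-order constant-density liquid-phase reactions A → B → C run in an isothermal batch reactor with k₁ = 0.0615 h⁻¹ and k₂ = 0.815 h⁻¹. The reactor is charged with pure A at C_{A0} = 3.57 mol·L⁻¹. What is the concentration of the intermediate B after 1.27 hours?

0.166 mol·L⁻¹

For first-order series with pure A initially, C_B(t) = k₁C_{A0}/(k₂−k₁)·(e^(−k₁t) − e^(−k₂t)).
e^(−k₁t) = e^(−0.0615×1.27) = e^(−0.07810) = 0.9249; e^(−k₂t) = e^(−1.035) = 0.3552.
C_B = 0.0615×3.57/(0.815−0.0615) × (0.9249−0.3552) = 0.2914×0.5697 = 0.1660 mol·L⁻¹.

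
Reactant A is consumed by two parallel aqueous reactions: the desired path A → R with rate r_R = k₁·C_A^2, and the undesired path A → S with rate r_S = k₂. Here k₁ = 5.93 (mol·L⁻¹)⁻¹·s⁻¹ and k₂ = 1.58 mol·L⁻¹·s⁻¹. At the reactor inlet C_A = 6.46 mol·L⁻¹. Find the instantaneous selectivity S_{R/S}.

S_{R/S} = r_R/r_S = (k₁·C_A^2)/(k₂) = (k₁/k₂)·C_A^2.
= (5.93×6.460^2) / (1.58) = 247.5/1.580 = 157.

157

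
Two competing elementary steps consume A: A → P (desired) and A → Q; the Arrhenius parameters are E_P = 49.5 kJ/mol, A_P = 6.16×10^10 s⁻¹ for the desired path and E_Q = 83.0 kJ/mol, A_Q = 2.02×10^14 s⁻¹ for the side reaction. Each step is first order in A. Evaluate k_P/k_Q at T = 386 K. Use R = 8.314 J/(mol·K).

10.4

With equal orders, S_{P/Q} = k_P/k_Q = (A_P/A_Q)·exp[(E_Q−E_P)/(RT)].
(E_Q−E_P)/(RT) = (83.0−49.5)×10³/(8.314×386) = 33500/3209 = 10.44.
k_P/k_Q = (6.16×10^10/2.02×10^14)·exp(10.44) = 3.050×10^-4 × 34157 = 10.4.
Since E_P < E_Q, lowering the temperature improves selectivity toward P.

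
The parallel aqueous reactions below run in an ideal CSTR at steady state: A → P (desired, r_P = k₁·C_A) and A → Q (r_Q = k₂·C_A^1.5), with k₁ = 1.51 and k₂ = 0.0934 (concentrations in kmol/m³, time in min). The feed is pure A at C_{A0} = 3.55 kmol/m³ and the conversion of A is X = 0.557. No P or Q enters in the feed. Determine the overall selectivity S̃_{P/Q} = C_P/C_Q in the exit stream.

12.9

Exit C_A = C_{A0}(1−X) = 3.55×0.443 = 1.573 kmol/m³.
A CSTR operates uniformly at the exit composition, giving r_P = 2.375 and r_Q = 0.1842 (each k·C_A^n at C_A = 1.573).
Overall selectivity = C_P/C_Q = r_Pτ/(r_Qτ) = r_P/r_Q = 12.9.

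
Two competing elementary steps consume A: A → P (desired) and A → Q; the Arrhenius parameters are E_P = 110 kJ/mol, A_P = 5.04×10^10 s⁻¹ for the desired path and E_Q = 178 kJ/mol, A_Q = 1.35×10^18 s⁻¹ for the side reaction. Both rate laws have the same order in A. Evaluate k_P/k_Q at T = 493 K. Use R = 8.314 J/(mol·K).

0.599

Since both paths have the same order in A, the concentration cancels and S_{P/Q} = k_P/k_Q = (A_P/A_Q)·exp[(E_Q−E_P)/(RT)].
(E_Q−E_P)/(RT) = (178−110)×10³/(8.314×493) = 68000/4099 = 16.59.
k_P/k_Q = (5.04×10^10/1.35×10^18)·exp(16.59) = 3.733×10^-8 × 1.603×10^7 = 0.599.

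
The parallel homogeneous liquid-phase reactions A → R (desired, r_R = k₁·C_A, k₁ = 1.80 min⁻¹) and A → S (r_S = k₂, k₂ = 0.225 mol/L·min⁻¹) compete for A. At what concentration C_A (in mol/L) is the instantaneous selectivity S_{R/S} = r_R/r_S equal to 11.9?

S_{R/S} = (k₁/k₂)·C_A ⇒ C_A = S·k₂/k₁.
= 11.9×0.225/1.80 = 1.49 mol/L.

1.49 mol/L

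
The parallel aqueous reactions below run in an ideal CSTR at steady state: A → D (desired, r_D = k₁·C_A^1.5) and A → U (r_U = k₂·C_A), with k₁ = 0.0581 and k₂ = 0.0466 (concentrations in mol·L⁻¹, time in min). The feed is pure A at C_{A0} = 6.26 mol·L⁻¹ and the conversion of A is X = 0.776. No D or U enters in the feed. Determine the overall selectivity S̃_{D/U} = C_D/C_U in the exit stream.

1.48

Exit C_A = C_{A0}(1−X) = 6.26×0.224 = 1.402 mol·L⁻¹.
A CSTR operates uniformly at the exit composition, giving r_D = 0.09647 and r_U = 0.06534 (each k·C_A^n at C_A = 1.402).
Overall selectivity = C_D/C_U = r_Dτ/(r_Uτ) = r_D/r_U = 1.48.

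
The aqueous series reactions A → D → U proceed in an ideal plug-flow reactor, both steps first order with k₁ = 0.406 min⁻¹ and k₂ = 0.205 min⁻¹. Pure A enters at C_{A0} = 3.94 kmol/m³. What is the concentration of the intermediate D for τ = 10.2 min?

Solving the coupled first-order balances gives C_D(τ) = [k₁/(k₂−k₁)]·C_{A0}·(e^(−k₁τ) − e^(−k₂τ)).
e^(−k₁τ) = e^(−0.406×10.2) = e^(−4.141) = 0.01590; e^(−k₂τ) = e^(−2.091) = 0.1236.
C_D = 0.406×3.94/(0.205−0.406) × (0.01590−0.1236) = (-7.958)×(-0.1077) = 0.8568 kmol/m³.

0.857 kmol/m³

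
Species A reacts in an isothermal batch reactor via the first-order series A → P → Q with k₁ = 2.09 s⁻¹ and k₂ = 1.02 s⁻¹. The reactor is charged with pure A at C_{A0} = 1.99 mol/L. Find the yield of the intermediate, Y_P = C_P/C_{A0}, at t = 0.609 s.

0.503

The intermediate concentration in a first-order A→B→C sequence is C_P = k₁C_{A0}(e^(−k₁t) − e^(−k₂t))/(k₂−k₁).
e^(−k₁t) = e^(−2.09×0.609) = e^(−1.273) = 0.2800; e^(−k₂t) = e^(−0.6212) = 0.5373.
C_P = 2.09×1.99/(1.02−2.09) × (0.2800−0.5373) = (-3.887)×(-0.2573) = 1.0000 mol/L.
Y_P = C_P/C_{A0} = 1.0000/1.99 = 0.503.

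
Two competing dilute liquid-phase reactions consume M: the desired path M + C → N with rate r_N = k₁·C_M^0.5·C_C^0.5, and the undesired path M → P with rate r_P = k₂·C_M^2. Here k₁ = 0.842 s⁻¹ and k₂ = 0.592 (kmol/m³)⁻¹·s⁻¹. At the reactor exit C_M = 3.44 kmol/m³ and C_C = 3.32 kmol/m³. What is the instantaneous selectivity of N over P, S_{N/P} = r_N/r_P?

S_{N/P} = r_N/r_P = (k₁·C_M^0.5·C_C^0.5)/(k₂·C_M^2) = (k₁/k₂)·C_M^-1.5·C_C^0.5.
= (0.842×3.440^0.5×3.320^0.5) / (0.592×3.440^2) = 2.846/7.005 = 0.406.
The undesired path is higher order in M, so low C_M (CSTR or dilute feed) favours N.

0.406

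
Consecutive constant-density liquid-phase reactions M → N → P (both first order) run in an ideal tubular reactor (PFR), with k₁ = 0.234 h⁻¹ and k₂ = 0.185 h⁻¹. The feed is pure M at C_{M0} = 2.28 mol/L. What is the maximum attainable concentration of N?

Evaluating C_N at τ_opt = ln(k₂/k₁)/(k₂−k₁) gives C_{N,max}/C_{M0} = (k₁/k₂)^[k₂/(k₂−k₁)].
= (0.234/0.185)^(0.185/(0.185−0.234)) = (1.265)^(-3.776) = 0.4118.
C_{N,max} = 0.4118×2.28 = 0.939 mol/L.

0.939 mol/L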